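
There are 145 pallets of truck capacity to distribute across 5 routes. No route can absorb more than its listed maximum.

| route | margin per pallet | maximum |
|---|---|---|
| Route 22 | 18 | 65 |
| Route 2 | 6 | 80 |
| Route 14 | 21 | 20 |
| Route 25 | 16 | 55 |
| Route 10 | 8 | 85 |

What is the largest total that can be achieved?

2510

Rank by margin per pallet: Route 14 21 > Route 22 18 > Route 25 16 > Route 10 8 > Route 2 6.
Route 14: +20 to 20 (cap) ; 125 left.
Route 22 takes 65 to reach its cap of 65 ; 60 left.
Route 25: +55 to 55 (cap) ; 5 left.
Route 10 has room for 85 but only 5 remain, so it gets 5.
Total = 18×65 + 21×20 + 16×55 + 8×5 = 2510.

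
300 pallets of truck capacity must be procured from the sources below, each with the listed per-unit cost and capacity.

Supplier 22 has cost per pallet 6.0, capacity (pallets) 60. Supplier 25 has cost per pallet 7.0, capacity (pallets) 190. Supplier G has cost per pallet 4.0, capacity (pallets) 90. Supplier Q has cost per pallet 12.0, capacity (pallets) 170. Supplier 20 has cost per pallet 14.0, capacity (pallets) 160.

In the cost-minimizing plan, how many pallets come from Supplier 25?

Use sources in increasing cost order.
Supplier G at 4.0: take all 90 pallets ; 210 still needed.
Supplier 22 at 6.0: take all 60 pallets ; 150 still needed.
Supplier 25 at 7.0: take 150 of its 190 ; requirement met.
Supplier Q, Supplier 20: unused.

150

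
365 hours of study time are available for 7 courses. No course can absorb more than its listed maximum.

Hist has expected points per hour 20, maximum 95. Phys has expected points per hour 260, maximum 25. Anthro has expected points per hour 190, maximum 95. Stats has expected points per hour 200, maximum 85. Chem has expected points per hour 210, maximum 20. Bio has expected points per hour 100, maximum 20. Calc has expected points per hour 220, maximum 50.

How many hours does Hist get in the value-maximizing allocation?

Highest expected points per hour first: Phys 260 > Calc 220 > Chem 210 > Stats 200 > Anthro 190 > Bio 100 > Hist 20.
Phys takes 25 to reach its cap of 25 → 340 left.
Calc: +50 to 50 (cap) → 290 left.
Chem: +20 to 20 (cap) → 270 left.
Stats: +85 to 85 (cap) → 185 left.
Give Anthro 95 to hit its cap of 95 → 90 left.
Give Bio 20 to hit its cap of 20 → 70 left.
Hist: +70 (room for 95) → 70. Pool exhausted.

70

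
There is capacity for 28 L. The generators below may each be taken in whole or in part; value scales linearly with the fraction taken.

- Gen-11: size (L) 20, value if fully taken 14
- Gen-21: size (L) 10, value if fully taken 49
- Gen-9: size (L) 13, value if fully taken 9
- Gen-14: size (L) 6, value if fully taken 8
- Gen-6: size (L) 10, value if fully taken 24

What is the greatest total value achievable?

Best value per unit of size first: Gen-21 49/10≈4.9, Gen-6 24/10≈2.4, Gen-14 8/6≈1.33, Gen-11 14/20≈0.7, Gen-9 9/13≈0.692.
All 10 L of Gen-21 fit (value 49) — 18 remain.
Gen-6: take in full, 10 L for value 24 — 8 left.
Take all of Gen-14 (6 L, value 8) — 2 L left.
Only 2 L remain; take 2/20 of Gen-11 for value 14×2/20 = 1.4.
Total value = 82.4.

82.4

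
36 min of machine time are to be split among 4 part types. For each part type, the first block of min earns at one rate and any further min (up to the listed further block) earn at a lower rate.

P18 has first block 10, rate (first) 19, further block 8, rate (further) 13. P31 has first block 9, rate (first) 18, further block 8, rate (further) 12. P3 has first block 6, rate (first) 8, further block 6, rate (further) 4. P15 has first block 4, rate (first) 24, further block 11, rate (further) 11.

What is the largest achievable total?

612

Order all 8 blocks by rate: P15/tier1 24 > P18/tier1 19 > P31/tier1 18 > P18/tier2 13 > P31/tier2 12 > P15/tier2 11 > P3/tier1 8 > P3/tier2 4.
Fill P15 tier1 block (4 at 24) ; 32 left.
P18/tier1 (19): +10 ; 22 left.
P31 tier1 at 18: fill all 9 ; 13 left.
P18/tier2 (13): +8 ; 5 left.
P31/tier2: +5 of 8 at 12; pool empty.
Total = 24×4 + 19×10 + 18×9 + 13×8 + 12×5 = 612.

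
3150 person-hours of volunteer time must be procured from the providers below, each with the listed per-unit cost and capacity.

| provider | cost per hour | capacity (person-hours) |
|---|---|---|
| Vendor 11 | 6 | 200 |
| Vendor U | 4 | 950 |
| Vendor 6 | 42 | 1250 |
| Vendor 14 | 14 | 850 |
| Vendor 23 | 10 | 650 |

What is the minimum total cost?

44400

Use providers in increasing cost order.
Vendor U (4): use full 950 ; 2200 person-hours to go.
Vendor 11 (6): use full 200 ; 2000 person-hours to go.
Vendor 23 (10): use full 650 ; 1350 person-hours to go.
Vendor 14 (14): use full 850 ; 500 person-hours to go.
Vendor 6 at 42: take 500 of its 1250 ; requirement met.
Cost = 950×4 + 200×6 + 650×10 + 850×14 + 500×42 = 44400.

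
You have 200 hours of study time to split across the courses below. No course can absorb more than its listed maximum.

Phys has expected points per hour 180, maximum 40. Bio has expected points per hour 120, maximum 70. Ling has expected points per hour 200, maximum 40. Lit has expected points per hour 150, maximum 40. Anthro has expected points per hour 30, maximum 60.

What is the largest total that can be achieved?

29900

Order the courses by expected points per hour: Ling 200 > Phys 180 > Lit 150 > Bio 120 > Anthro 30.
Ling: +40 to 40 (cap) — 160 left.
Phys: +40 to 40 (cap) — 120 left.
Lit takes 40 to reach its cap of 40 — 80 left.
Give Bio 70 to hit its cap of 70 — 10 left.
Anthro: +10 (room for 60) → 10. Pool exhausted.
Total = 180×40 + 120×70 + 200×40 + 150×40 + 30×10 = 29900.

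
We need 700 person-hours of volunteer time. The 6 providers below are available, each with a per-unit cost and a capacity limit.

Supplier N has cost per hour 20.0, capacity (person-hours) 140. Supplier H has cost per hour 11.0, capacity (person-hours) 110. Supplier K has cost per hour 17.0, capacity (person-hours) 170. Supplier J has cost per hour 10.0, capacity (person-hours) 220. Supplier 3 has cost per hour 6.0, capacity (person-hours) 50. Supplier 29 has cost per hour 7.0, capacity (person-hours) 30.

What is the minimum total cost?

Fill from the cheapest provider first.
Take 50 from Supplier 3 at 6.0 ; need 650 more.
Supplier 29 (7.0): use full 30 ; 620 person-hours to go.
Take 220 from Supplier J at 10.0 ; need 400 more.
Supplier H (11.0): use full 110 ; 290 person-hours to go.
Take 170 from Supplier K at 17.0 ; need 120 more.
Supplier N at 20.0: take 120 of its 140 ; requirement met.
Cost = 50×6.0 + 30×7.0 + 220×10.0 + 110×11.0 + 170×17.0 + 120×20.0 = 9210.

9210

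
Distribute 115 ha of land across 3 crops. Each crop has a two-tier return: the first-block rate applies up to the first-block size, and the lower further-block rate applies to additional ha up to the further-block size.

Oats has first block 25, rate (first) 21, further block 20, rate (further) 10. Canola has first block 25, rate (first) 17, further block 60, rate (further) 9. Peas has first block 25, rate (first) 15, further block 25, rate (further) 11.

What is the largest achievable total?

1750

Order all 6 blocks by rate: Oats/first 21 > Canola/first 17 > Peas/first 15 > Peas/second 11 > Oats/second 10 > Canola/second 9.
Oats/first (21): +25 ; 90 left.
Canola/first (17): +25 ; 65 left.
Fill Peas first block (25 at 15) ; 40 left.
Fill Peas second block (25 at 11) ; 15 left.
Oats/second: +15 of 20 at 10; pool empty.
Total = 21×25 + 17×25 + 15×25 + 11×25 + 10×15 = 1750.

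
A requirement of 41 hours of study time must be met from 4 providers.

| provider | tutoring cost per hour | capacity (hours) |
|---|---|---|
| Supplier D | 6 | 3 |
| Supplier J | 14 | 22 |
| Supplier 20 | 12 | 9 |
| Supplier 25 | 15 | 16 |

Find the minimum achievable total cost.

539

Cheapest first:
Supplier D at 6: take all 3 hours — 38 still needed.
Supplier 20 (12): use full 9 — 29 hours to go.
Supplier J at 14: take all 22 hours — 7 still needed.
Supplier 25 (15): take the remaining 7 — done.
Cost = 3×6 + 9×12 + 22×14 + 7×15 = 539.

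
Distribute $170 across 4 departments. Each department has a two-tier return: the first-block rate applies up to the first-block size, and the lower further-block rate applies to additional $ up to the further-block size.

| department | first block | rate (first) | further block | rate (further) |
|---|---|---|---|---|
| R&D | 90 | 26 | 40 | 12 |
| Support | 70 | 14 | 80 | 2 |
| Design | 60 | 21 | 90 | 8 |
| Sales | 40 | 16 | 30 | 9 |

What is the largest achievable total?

Treat each block as its own option and order by rate: R&D/T1 26 > Design/T1 21 > Sales/T1 16 > Support/T1 14 > R&D/T2 12 > Sales/T2 9 > Design/T2 8 > Support/T2 2.
R&D/T1 (26): +90 → 80 left.
Fill Design T1 block (60 at 21) → 20 left.
Sales/T1: +20 of 40 at 16; pool empty.
Total = 26×90 + 21×60 + 16×20 = 3920.

3920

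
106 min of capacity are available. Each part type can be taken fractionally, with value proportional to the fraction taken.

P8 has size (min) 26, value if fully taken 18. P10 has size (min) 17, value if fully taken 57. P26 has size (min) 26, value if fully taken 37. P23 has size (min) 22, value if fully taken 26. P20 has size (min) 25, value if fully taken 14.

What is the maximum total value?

Rank by value-to-size ratio: P10 57/17≈3.35, P26 37/26≈1.42, P23 26/22≈1.18, P8 18/26≈0.692, P20 14/25≈0.56.
Take all of P10 (17 min, value 57) — 89 min left.
All 26 min of P26 fit (value 37) — 63 remain.
Take all of P23 (22 min, value 26) — 41 min left.
Take all of P8 (26 min, value 18) — 15 min left.
Only 15 min remain; take 15/25 of P20 for value 14×15/25 = 8.4.
Total value = 146.4.

146.4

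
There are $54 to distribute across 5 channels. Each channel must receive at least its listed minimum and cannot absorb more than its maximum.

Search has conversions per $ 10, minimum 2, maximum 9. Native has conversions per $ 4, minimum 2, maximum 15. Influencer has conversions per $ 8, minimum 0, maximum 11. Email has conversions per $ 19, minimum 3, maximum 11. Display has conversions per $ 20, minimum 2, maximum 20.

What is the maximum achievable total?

Meeting every minimum uses 2+2+0+3+2 = 9 $, leaving 45.
Order the channels by conversions per $: Display 20 > Email 19 > Search 10 > Influencer 8 > Native 4.
Display takes 18 more to reach its cap of 20 → 27 left.
Give Email 8 more to hit its cap of 11 → 19 left.
Search takes 7 more to reach its cap of 9 → 12 left.
Influencer: +11 to 11 (cap) → 1 left.
Native has room for 13 more but only 1 remain, so it gets 3.
Total = 10×9 + 4×3 + 8×11 + 19×11 + 20×20 = 799.

799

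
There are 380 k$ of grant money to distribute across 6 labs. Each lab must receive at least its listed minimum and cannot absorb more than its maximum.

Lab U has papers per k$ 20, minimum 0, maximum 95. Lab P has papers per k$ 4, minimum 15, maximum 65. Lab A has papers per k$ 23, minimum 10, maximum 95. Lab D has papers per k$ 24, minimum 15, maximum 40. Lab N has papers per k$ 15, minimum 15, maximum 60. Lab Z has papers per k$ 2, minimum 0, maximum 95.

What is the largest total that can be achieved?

Meeting every minimum uses 0+15+10+15+15+0 = 55 k$, leaving 325.
Highest papers per k$ first: Lab D 24 > Lab A 23 > Lab U 20 > Lab N 15 > Lab P 4 > Lab Z 2.
Give Lab D 25 more to hit its cap of 40 ; 300 left.
Give Lab A 85 more to hit its cap of 95 ; 215 left.
Lab U: +95 to 95 (cap) ; 120 left.
Lab N: +45 to 60 (cap) ; 75 left.
Lab P takes 50 more to reach its cap of 65 ; 25 left.
Lab Z has room for 95 more but only 25 remain, so it gets 25.
Total = 20×95 + 4×65 + 23×95 + 24×40 + 15×60 + 2×25 = 6255.

6255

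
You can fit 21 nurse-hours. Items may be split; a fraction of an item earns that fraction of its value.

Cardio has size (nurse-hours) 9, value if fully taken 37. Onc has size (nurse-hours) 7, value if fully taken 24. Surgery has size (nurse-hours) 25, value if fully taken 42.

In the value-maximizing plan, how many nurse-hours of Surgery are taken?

5

Sort by value density: Cardio 37/9≈4.11, Onc 24/7≈3.43, Surgery 42/25≈1.68.
Cardio: take in full, 9 nurse-hours for value 37 ; 12 left.
Take all of Onc (7 nurse-hours, value 24) ; 5 nurse-hours left.
5 nurse-hours left: a 5/25 share of Surgery gives 42×5/25 = 8.4.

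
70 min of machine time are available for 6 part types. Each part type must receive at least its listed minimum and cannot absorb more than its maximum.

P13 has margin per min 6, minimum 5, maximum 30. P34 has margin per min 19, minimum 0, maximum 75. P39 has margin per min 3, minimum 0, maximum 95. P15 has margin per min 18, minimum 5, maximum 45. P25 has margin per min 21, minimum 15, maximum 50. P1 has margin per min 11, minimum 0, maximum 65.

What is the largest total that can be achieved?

1360

Meeting every minimum uses 5+0+0+5+15+0 = 25 min, leaving 45.
Order the part types by margin per min: P25 21 > P34 19 > P15 18 > P1 11 > P13 6 > P39 3.
P25: +35 to 50 (cap) → 10 left.
P34: +10 (room for 75) → 10. Pool exhausted.
Total = 6×5 + 19×10 + 18×5 + 21×50 = 1360.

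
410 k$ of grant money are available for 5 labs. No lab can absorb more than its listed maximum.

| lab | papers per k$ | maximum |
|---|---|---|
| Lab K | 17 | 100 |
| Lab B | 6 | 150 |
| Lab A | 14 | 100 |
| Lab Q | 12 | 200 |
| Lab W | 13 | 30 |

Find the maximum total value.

5650

Order the labs by papers per k$: Lab K 17 > Lab A 14 > Lab W 13 > Lab Q 12 > Lab B 6.
Lab K: +100 to 100 (cap) — 310 left.
Lab A takes 100 to reach its cap of 100 — 210 left.
Give Lab W 30 to hit its cap of 30 — 180 left.
Lab Q: +180 (room for 200) → 180. Pool exhausted.
Total = 17×100 + 14×100 + 12×180 + 13×30 = 5650.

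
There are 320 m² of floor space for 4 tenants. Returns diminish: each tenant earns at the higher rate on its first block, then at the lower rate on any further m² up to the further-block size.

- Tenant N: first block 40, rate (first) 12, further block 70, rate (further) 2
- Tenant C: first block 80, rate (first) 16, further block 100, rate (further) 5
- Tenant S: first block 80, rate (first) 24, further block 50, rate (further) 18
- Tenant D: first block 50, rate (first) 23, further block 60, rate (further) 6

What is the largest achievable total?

5850

Treat each block as its own option and order by rate: Tenant S/first 24 > Tenant D/first 23 > Tenant S/second 18 > Tenant C/first 16 > Tenant N/first 12 > Tenant D/second 6 > Tenant C/second 5 > Tenant N/second 2.
Tenant S first at 24: fill all 80 ; 240 left.
Fill Tenant D first block (50 at 23) ; 190 left.
Tenant S/second (18): +50 ; 140 left.
Tenant C first at 16: fill all 80 ; 60 left.
Fill Tenant N first block (40 at 12) ; 20 left.
20 remain; put them into Tenant D second at 6.
Total = 24×80 + 23×50 + 18×50 + 16×80 + 12×40 + 6×20 = 5850.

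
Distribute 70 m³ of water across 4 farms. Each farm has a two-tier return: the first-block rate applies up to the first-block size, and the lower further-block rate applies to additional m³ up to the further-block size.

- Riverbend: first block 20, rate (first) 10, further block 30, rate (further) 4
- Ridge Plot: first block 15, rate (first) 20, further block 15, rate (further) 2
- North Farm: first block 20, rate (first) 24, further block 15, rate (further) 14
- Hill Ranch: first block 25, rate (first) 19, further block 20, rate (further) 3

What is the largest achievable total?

Treat each block as its own option and order by rate: North Farm/first 24 > Ridge Plot/first 20 > Hill Ranch/first 19 > North Farm/second 14 > Riverbend/first 10 > Riverbend/second 4 > Hill Ranch/second 3 > Ridge Plot/second 2.
Fill North Farm first block (20 at 24) ; 50 left.
Fill Ridge Plot first block (15 at 20) ; 35 left.
Fill Hill Ranch first block (25 at 19) ; 10 left.
North Farm/second: +10 of 15 at 14; pool empty.
Total = 24×20 + 20×15 + 19×25 + 14×10 = 1395.

1395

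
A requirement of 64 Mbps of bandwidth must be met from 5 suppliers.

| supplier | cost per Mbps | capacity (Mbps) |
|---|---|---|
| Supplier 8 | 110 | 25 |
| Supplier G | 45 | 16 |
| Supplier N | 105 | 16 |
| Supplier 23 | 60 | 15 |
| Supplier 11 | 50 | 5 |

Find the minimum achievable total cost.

4870

Use suppliers in increasing cost order.
Take 16 from Supplier G at 45 — need 48 more.
Take 5 from Supplier 11 at 50 — need 43 more.
Supplier 23 at 60: take all 15 Mbps — 28 still needed.
Take 16 from Supplier N at 105 — need 12 more.
Supplier 8 (110): take the remaining 12 — done.
Cost = 16×45 + 5×50 + 15×60 + 16×105 + 12×110 = 4870.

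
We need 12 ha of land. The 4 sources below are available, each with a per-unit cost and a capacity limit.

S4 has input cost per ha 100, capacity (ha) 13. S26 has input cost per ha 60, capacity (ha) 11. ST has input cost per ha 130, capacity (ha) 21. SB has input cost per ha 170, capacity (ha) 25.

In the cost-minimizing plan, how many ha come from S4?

Use sources in increasing cost order.
S26 (60): use full 11 — 1 ha to go.
S4 (100): take the remaining 1 — done.
ST, SB: unused.

1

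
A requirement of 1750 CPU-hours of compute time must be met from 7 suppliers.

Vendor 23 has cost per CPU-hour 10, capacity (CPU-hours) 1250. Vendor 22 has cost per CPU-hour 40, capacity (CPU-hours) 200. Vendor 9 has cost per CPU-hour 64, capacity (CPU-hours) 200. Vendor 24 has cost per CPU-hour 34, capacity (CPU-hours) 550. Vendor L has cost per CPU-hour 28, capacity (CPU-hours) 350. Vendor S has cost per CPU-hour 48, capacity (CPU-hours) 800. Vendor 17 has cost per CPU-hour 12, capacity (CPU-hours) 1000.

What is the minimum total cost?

18500

Use suppliers in increasing cost order.
Vendor 23 at 10: take all 1250 CPU-hours → 500 still needed.
Take 500 from Vendor 17 at 12 to finish.
Vendor L, Vendor 24, Vendor 22, Vendor S, Vendor 9: unused.
Cost = 1250×10 + 500×12 = 18500.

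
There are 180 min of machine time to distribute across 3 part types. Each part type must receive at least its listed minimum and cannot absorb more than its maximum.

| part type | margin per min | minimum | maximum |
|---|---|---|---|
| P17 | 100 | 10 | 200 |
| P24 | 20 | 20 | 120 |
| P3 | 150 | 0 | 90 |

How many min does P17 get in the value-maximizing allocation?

Meeting every minimum uses 10+20+0 = 30 min, leaving 150.
Highest margin per min first: P3 150 > P17 100 > P24 20.
P3: +90 to 90 (cap) → 60 left.
P17 has room for 190 more but only 60 remain, so it gets 70.

70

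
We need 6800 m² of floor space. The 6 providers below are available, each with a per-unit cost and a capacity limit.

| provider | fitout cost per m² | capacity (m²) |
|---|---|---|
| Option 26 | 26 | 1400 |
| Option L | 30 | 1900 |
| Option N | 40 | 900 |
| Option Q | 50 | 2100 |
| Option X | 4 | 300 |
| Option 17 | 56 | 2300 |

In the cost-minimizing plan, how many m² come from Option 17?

Use providers in increasing cost order.
Option X at 4: take all 300 m² — 6500 still needed.
Take 1400 from Option 26 at 26 — need 5100 more.
Option L (30): use full 1900 — 3200 m² to go.
Take 900 from Option N at 40 — need 2300 more.
Option Q at 50: take all 2100 m² — 200 still needed.
Option 17 (56): take the remaining 200 — done.

200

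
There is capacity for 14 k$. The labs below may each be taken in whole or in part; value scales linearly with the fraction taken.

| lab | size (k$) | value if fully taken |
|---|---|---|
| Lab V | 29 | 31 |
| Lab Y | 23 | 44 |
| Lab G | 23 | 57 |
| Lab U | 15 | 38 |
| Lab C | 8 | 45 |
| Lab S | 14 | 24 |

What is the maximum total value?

Rank by value-to-size ratio: Lab C 45/8≈5.62, Lab U 38/15≈2.53, Lab G 57/23≈2.48, Lab Y 44/23≈1.91, Lab S 24/14≈1.71, Lab V 31/29≈1.07.
All 8 k$ of Lab C fit (value 45) ; 6 remain.
Only 6 k$ remain; take 6/15 of Lab U for value 38×6/15 = 15.2.
Total value = 60.2.

60.2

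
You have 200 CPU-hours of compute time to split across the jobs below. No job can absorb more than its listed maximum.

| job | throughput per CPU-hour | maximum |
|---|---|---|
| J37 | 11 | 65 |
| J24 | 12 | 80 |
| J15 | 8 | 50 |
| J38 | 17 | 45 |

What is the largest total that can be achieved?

2520

Order the jobs by throughput per CPU-hour: J38 17 > J24 12 > J37 11 > J15 8.
J38: +45 to 45 (cap) ; 155 left.
J24: +80 to 80 (cap) ; 75 left.
Give J37 65 to hit its cap of 65 ; 10 left.
J15 has room for 50 but only 10 remain, so it gets 10.
Total = 11×65 + 12×80 + 8×10 + 17×45 = 2520.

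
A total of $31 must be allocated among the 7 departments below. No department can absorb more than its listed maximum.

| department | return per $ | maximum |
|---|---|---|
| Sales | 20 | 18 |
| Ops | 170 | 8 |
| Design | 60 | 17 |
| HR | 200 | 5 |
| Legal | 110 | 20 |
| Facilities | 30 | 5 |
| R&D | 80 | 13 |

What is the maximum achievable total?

Order the departments by return per $: HR 200 > Ops 170 > Legal 110 > R&D 80 > Design 60 > Facilities 30 > Sales 20.
HR: +5 to 5 (cap) — 26 left.
Give Ops 8 to hit its cap of 8 — 18 left.
Only 18 left; Legal takes them to reach 18.
Total = 170×8 + 200×5 + 110×18 = 4340.

4340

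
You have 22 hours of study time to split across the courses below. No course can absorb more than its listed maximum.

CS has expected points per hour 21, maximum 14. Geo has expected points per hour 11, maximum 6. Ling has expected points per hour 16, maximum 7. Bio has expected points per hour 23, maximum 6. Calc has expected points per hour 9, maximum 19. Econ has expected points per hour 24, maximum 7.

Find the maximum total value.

495

Order the courses by expected points per hour: Econ 24 > Bio 23 > CS 21 > Ling 16 > Geo 11 > Calc 9.
Econ: +7 to 7 (cap) — 15 left.
Bio: +6 to 6 (cap) — 9 left.
CS has room for 14 but only 9 remain, so it gets 9.
Total = 21×9 + 23×6 + 24×7 = 495.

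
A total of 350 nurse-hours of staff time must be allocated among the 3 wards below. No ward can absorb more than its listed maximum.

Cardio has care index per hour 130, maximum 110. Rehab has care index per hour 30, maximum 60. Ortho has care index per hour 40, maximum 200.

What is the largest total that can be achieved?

23500

Rank by care index per hour: Cardio 130 > Ortho 40 > Rehab 30.
Cardio: +110 to 110 (cap) → 240 left.
Give Ortho 200 to hit its cap of 200 → 40 left.
Rehab has room for 60 but only 40 remain, so it gets 40.
Total = 130×110 + 30×40 + 40×200 = 23500.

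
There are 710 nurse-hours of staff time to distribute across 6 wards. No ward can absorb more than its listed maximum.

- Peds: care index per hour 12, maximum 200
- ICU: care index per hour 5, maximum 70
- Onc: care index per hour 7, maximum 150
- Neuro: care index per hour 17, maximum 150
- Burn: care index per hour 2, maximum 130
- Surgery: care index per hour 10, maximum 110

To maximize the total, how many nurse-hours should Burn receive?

Highest care index per hour first: Neuro 17 > Peds 12 > Surgery 10 > Onc 7 > ICU 5 > Burn 2.
Neuro takes 150 to reach its cap of 150 ; 560 left.
Peds: +200 to 200 (cap) ; 360 left.
Surgery takes 110 to reach its cap of 110 ; 250 left.
Give Onc 150 to hit its cap of 150 ; 100 left.
ICU: +70 to 70 (cap) ; 30 left.
Only 30 left; Burn takes them to reach 30.

30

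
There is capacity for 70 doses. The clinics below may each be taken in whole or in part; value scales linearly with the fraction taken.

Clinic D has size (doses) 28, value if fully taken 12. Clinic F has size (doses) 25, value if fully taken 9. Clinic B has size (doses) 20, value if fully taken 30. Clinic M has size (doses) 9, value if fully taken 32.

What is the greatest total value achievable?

78.68

Best value per unit of size first: Clinic M 32/9≈3.56, Clinic B 30/20≈1.5, Clinic D 12/28≈0.429, Clinic F 9/25≈0.36.
Clinic M: take in full, 9 doses for value 32 ; 61 left.
Clinic B: take in full, 20 doses for value 30 ; 41 left.
Take all of Clinic D (28 doses, value 12) ; 13 doses left.
Fill the last 13 doses with part of Clinic F: 13/25 of it earns 4.68.
Total value = 78.68.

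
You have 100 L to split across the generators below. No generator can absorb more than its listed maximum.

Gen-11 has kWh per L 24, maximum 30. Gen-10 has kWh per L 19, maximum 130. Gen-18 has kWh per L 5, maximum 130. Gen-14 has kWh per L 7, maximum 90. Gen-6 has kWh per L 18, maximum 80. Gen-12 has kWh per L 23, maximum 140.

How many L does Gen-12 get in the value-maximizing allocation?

70

Rank by kWh per L: Gen-11 24 > Gen-12 23 > Gen-10 19 > Gen-6 18 > Gen-14 7 > Gen-18 5.
Give Gen-11 30 to hit its cap of 30 ; 70 left.
Gen-12: +70 (room for 140) → 70. Pool exhausted.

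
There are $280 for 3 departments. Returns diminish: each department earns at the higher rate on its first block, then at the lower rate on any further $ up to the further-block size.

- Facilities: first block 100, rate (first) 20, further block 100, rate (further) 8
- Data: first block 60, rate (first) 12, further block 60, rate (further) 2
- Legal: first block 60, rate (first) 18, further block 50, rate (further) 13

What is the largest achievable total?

Treat each block as its own option and order by rate: Facilities/T1 20 > Legal/T1 18 > Legal/T2 13 > Data/T1 12 > Facilities/T2 8 > Data/T2 2.
Facilities/T1 (20): +100 ; 180 left.
Legal/T1 (18): +60 ; 120 left.
Legal/T2 (13): +50 ; 70 left.
Data/T1 (12): +60 ; 10 left.
Facilities/T2: +10 of 100 at 8; pool empty.
Total = 20×100 + 18×60 + 13×50 + 12×60 + 8×10 = 4530.

4530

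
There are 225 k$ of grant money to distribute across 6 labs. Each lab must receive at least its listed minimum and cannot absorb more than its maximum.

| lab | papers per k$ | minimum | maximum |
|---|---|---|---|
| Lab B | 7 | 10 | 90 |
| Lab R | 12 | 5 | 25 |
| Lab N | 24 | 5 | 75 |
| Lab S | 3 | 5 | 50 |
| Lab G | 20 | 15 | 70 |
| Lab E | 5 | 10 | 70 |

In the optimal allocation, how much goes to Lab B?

Meeting every minimum uses 10+5+5+5+15+10 = 50 k$, leaving 175.
Highest papers per k$ first: Lab N 24 > Lab G 20 > Lab R 12 > Lab B 7 > Lab E 5 > Lab S 3.
Lab N: +70 to 75 (cap) → 105 left.
Lab G takes 55 more to reach its cap of 70 → 50 left.
Lab R: +20 to 25 (cap) → 30 left.
Only 30 left; Lab B takes them to reach 40.

40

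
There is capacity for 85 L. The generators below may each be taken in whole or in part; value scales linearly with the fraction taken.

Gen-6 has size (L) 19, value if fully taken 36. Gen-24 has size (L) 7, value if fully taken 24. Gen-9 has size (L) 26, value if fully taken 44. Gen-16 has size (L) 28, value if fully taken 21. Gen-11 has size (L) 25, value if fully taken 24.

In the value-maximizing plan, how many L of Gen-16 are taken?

8

Rank by value-to-size ratio: Gen-24 24/7≈3.43, Gen-6 36/19≈1.89, Gen-9 44/26≈1.69, Gen-11 24/25≈0.96, Gen-16 21/28≈0.75.
Take all of Gen-24 (7 L, value 24) ; 78 L left.
All 19 L of Gen-6 fit (value 36) ; 59 remain.
Take all of Gen-9 (26 L, value 44) ; 33 L left.
All 25 L of Gen-11 fit (value 24) ; 8 remain.
Fill the last 8 L with part of Gen-16: 8/28 of it earns 6.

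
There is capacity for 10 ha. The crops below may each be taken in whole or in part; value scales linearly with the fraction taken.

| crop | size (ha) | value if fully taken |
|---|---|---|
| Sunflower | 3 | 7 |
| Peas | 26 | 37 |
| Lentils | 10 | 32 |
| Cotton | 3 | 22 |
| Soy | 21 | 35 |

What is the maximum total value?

Rank by value-to-size ratio: Cotton 22/3≈7.33, Lentils 32/10≈3.2, Sunflower 7/3≈2.33, Soy 35/21≈1.67, Peas 37/26≈1.42.
Cotton: take in full, 3 ha for value 22 → 7 left.
7 ha left: a 7/10 share of Lentils gives 32×7/10 = 22.4.
Total value = 44.4.

44.4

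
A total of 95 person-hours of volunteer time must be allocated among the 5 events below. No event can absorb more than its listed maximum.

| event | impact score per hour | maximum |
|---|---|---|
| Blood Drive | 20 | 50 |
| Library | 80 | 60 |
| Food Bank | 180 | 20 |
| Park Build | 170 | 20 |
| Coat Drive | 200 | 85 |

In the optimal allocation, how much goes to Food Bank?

Order the events by impact score per hour: Coat Drive 200 > Food Bank 180 > Park Build 170 > Library 80 > Blood Drive 20.
Coat Drive takes 85 to reach its cap of 85 — 10 left.
Food Bank: +10 (room for 20) → 10. Pool exhausted.

10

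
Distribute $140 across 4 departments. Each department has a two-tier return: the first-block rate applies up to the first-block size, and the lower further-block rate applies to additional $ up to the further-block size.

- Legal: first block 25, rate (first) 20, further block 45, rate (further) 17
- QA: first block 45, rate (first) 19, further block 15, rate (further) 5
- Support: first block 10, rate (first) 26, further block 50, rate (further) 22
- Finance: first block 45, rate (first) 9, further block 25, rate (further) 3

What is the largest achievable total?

Treat each block as its own option and order by rate: Support/first 26 > Support/second 22 > Legal/first 20 > QA/first 19 > Legal/second 17 > Finance/first 9 > QA/second 5 > Finance/second 3.
Support first at 26: fill all 10 — 130 left.
Support second at 22: fill all 50 — 80 left.
Legal first at 20: fill all 25 — 55 left.
QA/first (19): +45 — 10 left.
Legal second at 17: only 10 left, fill 10.
Total = 26×10 + 22×50 + 20×25 + 19×45 + 17×10 = 2885.

2885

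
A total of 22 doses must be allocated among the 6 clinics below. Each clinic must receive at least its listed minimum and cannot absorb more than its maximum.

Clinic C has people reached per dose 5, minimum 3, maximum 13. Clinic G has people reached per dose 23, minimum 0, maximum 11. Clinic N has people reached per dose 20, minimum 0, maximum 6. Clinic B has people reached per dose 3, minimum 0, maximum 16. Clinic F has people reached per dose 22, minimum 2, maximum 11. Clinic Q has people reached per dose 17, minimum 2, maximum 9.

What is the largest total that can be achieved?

434

Meeting every minimum uses 3+0+0+0+2+2 = 7 doses, leaving 15.
Highest people reached per dose first: Clinic G 23 > Clinic F 22 > Clinic N 20 > Clinic Q 17 > Clinic C 5 > Clinic B 3.
Clinic G takes 11 more to reach its cap of 11 ; 4 left.
Clinic F: +4 (room for 9) → 6. Pool exhausted.
Total = 5×3 + 23×11 + 22×6 + 17×2 = 434.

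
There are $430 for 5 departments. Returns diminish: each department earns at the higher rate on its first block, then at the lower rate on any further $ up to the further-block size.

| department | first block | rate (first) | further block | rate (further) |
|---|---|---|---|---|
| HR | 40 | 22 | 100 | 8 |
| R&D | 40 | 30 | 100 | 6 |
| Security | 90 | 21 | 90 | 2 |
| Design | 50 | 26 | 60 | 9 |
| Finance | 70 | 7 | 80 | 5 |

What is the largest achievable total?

6960

Treat each block as its own option and order by rate: R&D/tier1 30 > Design/tier1 26 > HR/tier1 22 > Security/tier1 21 > Design/tier2 9 > HR/tier2 8 > Finance/tier1 7 > R&D/tier2 6 > Finance/tier2 5 > Security/tier2 2.
R&D tier1 at 30: fill all 40 ; 390 left.
Design/tier1 (26): +50 ; 340 left.
Fill HR tier1 block (40 at 22) ; 300 left.
Fill Security tier1 block (90 at 21) ; 210 left.
Design tier2 at 9: fill all 60 ; 150 left.
HR tier2 at 8: fill all 100 ; 50 left.
Finance tier1 at 7: only 50 left, fill 50.
Total = 30×40 + 26×50 + 22×40 + 21×90 + 9×60 + 8×100 + 7×50 = 6960.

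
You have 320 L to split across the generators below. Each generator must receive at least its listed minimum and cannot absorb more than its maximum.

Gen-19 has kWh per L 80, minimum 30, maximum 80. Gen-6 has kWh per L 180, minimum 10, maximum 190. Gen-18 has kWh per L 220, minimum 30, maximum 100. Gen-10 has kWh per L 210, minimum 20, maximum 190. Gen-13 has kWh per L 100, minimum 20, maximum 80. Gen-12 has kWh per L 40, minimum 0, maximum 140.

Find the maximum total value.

61800

Meeting every minimum uses 30+10+30+20+20+0 = 110 L, leaving 210.
Order the generators by kWh per L: Gen-18 220 > Gen-10 210 > Gen-6 180 > Gen-13 100 > Gen-19 80 > Gen-12 40.
Give Gen-18 70 more to hit its cap of 100 → 140 left.
Gen-10: +140 (room for 170) → 160. Pool exhausted.
Total = 80×30 + 180×10 + 220×100 + 210×160 + 100×20 = 61800.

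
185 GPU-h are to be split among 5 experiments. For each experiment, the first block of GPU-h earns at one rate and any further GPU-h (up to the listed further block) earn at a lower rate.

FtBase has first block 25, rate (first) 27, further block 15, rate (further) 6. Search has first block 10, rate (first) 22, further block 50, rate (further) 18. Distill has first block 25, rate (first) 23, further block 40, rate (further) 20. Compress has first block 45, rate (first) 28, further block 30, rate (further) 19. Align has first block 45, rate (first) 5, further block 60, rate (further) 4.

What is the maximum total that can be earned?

Treat each block as its own option and order by rate: Compress/T1 28 > FtBase/T1 27 > Distill/T1 23 > Search/T1 22 > Distill/T2 20 > Compress/T2 19 > Search/T2 18 > FtBase/T2 6 > Align/T1 5 > Align/T2 4.
Fill Compress T1 block (45 at 28) — 140 left.
FtBase/T1 (27): +25 — 115 left.
Distill T1 at 23: fill all 25 — 90 left.
Search/T1 (22): +10 — 80 left.
Distill/T2 (20): +40 — 40 left.
Fill Compress T2 block (30 at 19) — 10 left.
Search T2 at 18: only 10 left, fill 10.
Total = 28×45 + 27×25 + 23×25 + 22×10 + 20×40 + 19×30 + 18×10 = 4280.

4280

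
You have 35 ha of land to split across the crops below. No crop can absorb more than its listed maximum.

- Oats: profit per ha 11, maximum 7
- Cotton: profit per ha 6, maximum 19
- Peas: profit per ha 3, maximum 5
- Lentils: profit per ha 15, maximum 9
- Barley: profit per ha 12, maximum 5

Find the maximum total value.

Order the crops by profit per ha: Lentils 15 > Barley 12 > Oats 11 > Cotton 6 > Peas 3.
Give Lentils 9 to hit its cap of 9 → 26 left.
Barley: +5 to 5 (cap) → 21 left.
Give Oats 7 to hit its cap of 7 → 14 left.
Only 14 left; Cotton takes them to reach 14.
Total = 11×7 + 6×14 + 15×9 + 12×5 = 356.

356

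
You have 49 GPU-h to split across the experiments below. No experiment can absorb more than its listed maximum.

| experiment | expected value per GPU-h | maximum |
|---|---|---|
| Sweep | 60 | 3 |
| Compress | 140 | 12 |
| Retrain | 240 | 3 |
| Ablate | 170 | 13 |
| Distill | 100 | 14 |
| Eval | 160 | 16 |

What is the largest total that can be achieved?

7670

Order the experiments by expected value per GPU-h: Retrain 240 > Ablate 170 > Eval 160 > Compress 140 > Distill 100 > Sweep 60.
Give Retrain 3 to hit its cap of 3 → 46 left.
Ablate: +13 to 13 (cap) → 33 left.
Eval: +16 to 16 (cap) → 17 left.
Compress takes 12 to reach its cap of 12 → 5 left.
Only 5 left; Distill takes them to reach 5.
Total = 140×12 + 240×3 + 170×13 + 100×5 + 160×16 = 7670.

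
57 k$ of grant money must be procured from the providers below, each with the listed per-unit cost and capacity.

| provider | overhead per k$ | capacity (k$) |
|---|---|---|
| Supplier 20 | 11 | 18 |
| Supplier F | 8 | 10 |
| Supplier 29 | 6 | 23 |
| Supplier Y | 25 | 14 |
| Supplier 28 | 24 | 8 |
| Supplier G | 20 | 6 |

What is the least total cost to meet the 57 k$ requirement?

Fill from the cheapest provider first.
Supplier 29 at 6: take all 23 k$ ; 34 still needed.
Supplier F at 8: take all 10 k$ ; 24 still needed.
Supplier 20 at 11: take all 18 k$ ; 6 still needed.
Supplier G at 20: take all 6 k$ ; 0 still needed.
Supplier 28, Supplier Y: unused.
Cost = 23×6 + 10×8 + 18×11 + 6×20 = 536.

536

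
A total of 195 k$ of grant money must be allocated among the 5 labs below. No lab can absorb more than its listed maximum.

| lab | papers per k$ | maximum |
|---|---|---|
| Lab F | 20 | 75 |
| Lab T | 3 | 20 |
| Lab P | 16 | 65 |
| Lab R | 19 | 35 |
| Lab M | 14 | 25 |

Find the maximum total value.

Rank by papers per k$: Lab F 20 > Lab R 19 > Lab P 16 > Lab M 14 > Lab T 3.
Lab F takes 75 to reach its cap of 75 → 120 left.
Lab R takes 35 to reach its cap of 35 → 85 left.
Lab P: +65 to 65 (cap) → 20 left.
Lab M: +20 (room for 25) → 20. Pool exhausted.
Total = 20×75 + 16×65 + 19×35 + 14×20 = 3485.

3485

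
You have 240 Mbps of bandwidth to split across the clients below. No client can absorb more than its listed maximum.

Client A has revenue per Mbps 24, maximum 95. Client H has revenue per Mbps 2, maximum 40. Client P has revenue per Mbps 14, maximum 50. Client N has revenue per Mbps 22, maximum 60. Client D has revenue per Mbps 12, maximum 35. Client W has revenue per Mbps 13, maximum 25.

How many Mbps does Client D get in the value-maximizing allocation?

10

Order the clients by revenue per Mbps: Client A 24 > Client N 22 > Client P 14 > Client W 13 > Client D 12 > Client H 2.
Client A: +95 to 95 (cap) — 145 left.
Client N takes 60 to reach its cap of 60 — 85 left.
Client P: +50 to 50 (cap) — 35 left.
Client W takes 25 to reach its cap of 25 — 10 left.
Only 10 left; Client D takes them to reach 10.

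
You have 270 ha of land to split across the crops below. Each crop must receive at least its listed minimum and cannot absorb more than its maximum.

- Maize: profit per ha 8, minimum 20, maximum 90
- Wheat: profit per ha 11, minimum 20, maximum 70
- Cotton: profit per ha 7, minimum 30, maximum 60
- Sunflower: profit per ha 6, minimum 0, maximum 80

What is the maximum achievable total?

Meeting every minimum uses 20+20+30+0 = 70 ha, leaving 200.
Order the crops by profit per ha: Wheat 11 > Maize 8 > Cotton 7 > Sunflower 6.
Give Wheat 50 more to hit its cap of 70 → 150 left.
Maize takes 70 more to reach its cap of 90 → 80 left.
Cotton: +30 to 60 (cap) → 50 left.
Sunflower: +50 (room for 80) → 50. Pool exhausted.
Total = 8×90 + 11×70 + 7×60 + 6×50 = 2210.

2210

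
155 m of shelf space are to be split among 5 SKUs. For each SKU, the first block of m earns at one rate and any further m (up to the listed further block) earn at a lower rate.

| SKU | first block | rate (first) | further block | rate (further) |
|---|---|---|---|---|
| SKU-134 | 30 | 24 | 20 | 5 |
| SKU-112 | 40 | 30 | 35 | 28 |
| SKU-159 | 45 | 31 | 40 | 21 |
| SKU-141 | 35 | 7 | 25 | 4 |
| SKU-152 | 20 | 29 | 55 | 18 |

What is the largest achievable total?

4515

Order all 10 blocks by rate: SKU-159/T1 31 > SKU-112/T1 30 > SKU-152/T1 29 > SKU-112/T2 28 > SKU-134/T1 24 > SKU-159/T2 21 > SKU-152/T2 18 > SKU-141/T1 7 > SKU-134/T2 5 > SKU-141/T2 4.
SKU-159 T1 at 31: fill all 45 → 110 left.
Fill SKU-112 T1 block (40 at 30) → 70 left.
Fill SKU-152 T1 block (20 at 29) → 50 left.
SKU-112 T2 at 28: fill all 35 → 15 left.
SKU-134/T1: +15 of 30 at 24; pool empty.
Total = 31×45 + 30×40 + 29×20 + 28×35 + 24×15 = 4515.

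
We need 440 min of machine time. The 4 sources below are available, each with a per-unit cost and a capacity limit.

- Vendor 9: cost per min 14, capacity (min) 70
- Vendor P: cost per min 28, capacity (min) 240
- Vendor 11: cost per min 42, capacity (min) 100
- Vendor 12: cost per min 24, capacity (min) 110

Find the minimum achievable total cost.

11180

Use sources in increasing cost order.
Take 70 from Vendor 9 at 14 — need 370 more.
Take 110 from Vendor 12 at 24 — need 260 more.
Vendor P at 28: take all 240 min — 20 still needed.
Vendor 11 (42): take the remaining 20 — done.
Cost = 70×14 + 110×24 + 240×28 + 20×42 = 11180.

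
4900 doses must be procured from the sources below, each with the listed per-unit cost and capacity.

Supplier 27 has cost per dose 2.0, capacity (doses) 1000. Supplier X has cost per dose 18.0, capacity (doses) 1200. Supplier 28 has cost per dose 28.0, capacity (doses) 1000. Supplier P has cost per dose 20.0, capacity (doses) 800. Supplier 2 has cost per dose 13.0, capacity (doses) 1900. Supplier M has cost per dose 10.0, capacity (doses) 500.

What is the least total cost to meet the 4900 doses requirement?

Fill from the cheapest source first.
Supplier 27 (2.0): use full 1000 ; 3900 doses to go.
Take 500 from Supplier M at 10.0 ; need 3400 more.
Supplier 2 at 13.0: take all 1900 doses ; 1500 still needed.
Take 1200 from Supplier X at 18.0 ; need 300 more.
Take 300 from Supplier P at 20.0 to finish.
Supplier 28: unused.
Cost = 1000×2.0 + 500×10.0 + 1900×13.0 + 1200×18.0 + 300×20.0 = 59300.

59300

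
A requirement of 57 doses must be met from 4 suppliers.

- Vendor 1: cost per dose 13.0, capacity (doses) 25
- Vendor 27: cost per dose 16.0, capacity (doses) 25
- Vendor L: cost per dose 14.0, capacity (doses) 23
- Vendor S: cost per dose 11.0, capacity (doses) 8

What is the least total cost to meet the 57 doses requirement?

Cheapest first:
Vendor S at 11.0: take all 8 doses — 49 still needed.
Vendor 1 (13.0): use full 25 — 24 doses to go.
Vendor L at 14.0: take all 23 doses — 1 still needed.
Vendor 27 (16.0): take the remaining 1 — done.
Cost = 8×11.0 + 25×13.0 + 23×14.0 + 1×16.0 = 751.

751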